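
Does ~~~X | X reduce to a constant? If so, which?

~~~X | X
= ~X | X   — double negation
= 1   — complement

yes, True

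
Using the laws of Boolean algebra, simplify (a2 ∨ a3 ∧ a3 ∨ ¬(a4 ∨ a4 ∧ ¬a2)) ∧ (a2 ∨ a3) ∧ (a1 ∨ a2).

(a2 ∨ a3 ∧ a3 ∨ ¬(a4 ∨ a4 ∧ ¬a2)) ∧ (a2 ∨ a3) ∧ (a1 ∨ a2)
= (a2 ∨ a3 ∧ a3 ∨ ¬a4) ∧ (a2 ∨ a3) ∧ (a1 ∨ a2)
= (a2 ∨ a3 ∨ ¬a4) ∧ (a2 ∨ a3) ∧ (a1 ∨ a2)
= (a2 ∨ a3) ∧ (a1 ∨ a2)
= a3 ∧ a1 ∨ a2

a3 ∧ a1 ∨ a2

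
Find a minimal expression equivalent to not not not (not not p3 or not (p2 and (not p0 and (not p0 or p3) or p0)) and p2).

not not not (not not p3 or not (p2 and (not p0 and (not p0 or p3) or p0)) and p2)
= not (not not p3 or not (p2 and (not p0 and (not p0 or p3) or p0)) and p2)   (double negation)
= not (p3 or not (p2 and (not p0 and (not p0 or p3) or p0)) and p2)   (double negation)
= not (p3 or not (p2 and (not p0 or p0)) and p2)   (absorption)
= not (p3 or not p2 and p2)   (complement / identity)
= not p3   (complement / identity)

not p3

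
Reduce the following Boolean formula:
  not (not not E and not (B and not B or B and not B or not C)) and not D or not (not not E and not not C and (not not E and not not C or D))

not E or not C

not (not not E and not (B and not B or B and not B or not C)) and not D or not (not not E and not not C and (not not E and not not C or D))
= not (not not E and not (B and not B or not C)) and not D or not (not not E and not not C and (not not E and not not C or D))   — idempotence
= not (not not E and not (B and not B or not C)) and not D or not (not not E and not not C)   — absorption
= not (not not E and not not C) and not D or not (not not E and not not C)   — complement / identity
= not (not not E and not not C)   — absorption
= not E or not C   — De Morgan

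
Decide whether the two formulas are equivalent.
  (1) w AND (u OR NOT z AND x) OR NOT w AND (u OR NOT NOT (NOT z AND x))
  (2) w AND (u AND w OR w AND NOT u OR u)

E1: w AND (u OR NOT z AND x) OR NOT w AND (u OR NOT NOT (NOT z AND x))
    = w AND (u OR NOT z AND x) OR NOT w AND (u OR NOT z AND x)   — double negation
    = u OR NOT z AND x   — distribution
E2: w AND (u AND w OR w AND NOT u OR u)
    = w AND (w OR u)   — distribution
    = w   — absorption
These differ: at u=1, w=0, x=1, z=0, E1 = 1 but E2 = 0.

No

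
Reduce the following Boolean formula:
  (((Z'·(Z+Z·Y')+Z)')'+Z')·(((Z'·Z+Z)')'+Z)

Z

(((Z'·(Z+Z·Y')+Z)')'+Z')·(((Z'·Z+Z)')'+Z)
= (((Z'·Z+Z)')'+Z')·(((Z'·Z+Z)')'+Z)   (absorption)
= Z'·Z+((Z'·Z+Z)')'   (distribution)
= ((Z'·Z+Z)')'   (complement / identity)
= (Z')'   (complement / identity)
= Z   (double negation)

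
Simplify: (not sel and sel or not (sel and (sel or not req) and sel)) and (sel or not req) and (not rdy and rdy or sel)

False

(not sel and sel or not (sel and (sel or not req) and sel)) and (sel or not req) and (not rdy and rdy or sel)
= (not sel and sel or not (sel and sel)) and (sel or not req) and (not rdy and rdy or sel)   (absorption)
= not (sel and sel) and (sel or not req) and (not rdy and rdy or sel)   (complement / identity)
= not sel and (sel or not req) and (not rdy and rdy or sel)   (idempotence)
= not sel and (sel or not req) and sel   (complement / identity)
= not sel and sel   (absorption)
= False   (complement)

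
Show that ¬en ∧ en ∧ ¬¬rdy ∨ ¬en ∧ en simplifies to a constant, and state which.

¬en ∧ en ∧ ¬¬rdy ∨ ¬en ∧ en
= ¬en ∧ en ∧ rdy ∨ ¬en ∧ en   — double negation
= ¬en ∧ en   — absorption
= False   — complement

False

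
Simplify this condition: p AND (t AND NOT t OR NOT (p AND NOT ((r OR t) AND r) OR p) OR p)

p AND (t AND NOT t OR NOT (p AND NOT ((r OR t) AND r) OR p) OR p)
= p AND (t AND NOT t OR NOT (p AND NOT r OR p) OR p)
= p AND (NOT (p AND NOT r OR p) OR p)
= p AND (NOT p OR p)
= p

p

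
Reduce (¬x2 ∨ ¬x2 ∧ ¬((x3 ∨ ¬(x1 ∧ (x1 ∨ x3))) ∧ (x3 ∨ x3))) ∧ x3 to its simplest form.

¬x2 ∧ x3

(¬x2 ∨ ¬x2 ∧ ¬((x3 ∨ ¬(x1 ∧ (x1 ∨ x3))) ∧ (x3 ∨ x3))) ∧ x3
= (¬x2 ∨ ¬x2 ∧ ¬((x3 ∨ ¬(x1 ∧ (x1 ∨ x3))) ∧ x3)) ∧ x3   — idempotence
= (¬x2 ∨ ¬x2 ∧ ¬((x3 ∨ ¬x1) ∧ x3)) ∧ x3   — absorption
= (¬x2 ∨ ¬x2 ∧ ¬x3) ∧ x3   — absorption
= ¬x2 ∧ x3   — absorption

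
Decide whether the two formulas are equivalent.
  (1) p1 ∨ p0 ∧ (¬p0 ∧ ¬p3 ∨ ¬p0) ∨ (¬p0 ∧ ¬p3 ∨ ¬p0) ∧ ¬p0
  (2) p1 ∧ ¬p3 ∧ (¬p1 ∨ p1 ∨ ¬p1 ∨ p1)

No

E1: p1 ∨ p0 ∧ (¬p0 ∧ ¬p3 ∨ ¬p0) ∨ (¬p0 ∧ ¬p3 ∨ ¬p0) ∧ ¬p0
    = p1 ∨ ¬p0 ∧ ¬p3 ∨ ¬p0
    = p1 ∨ ¬p0
E2: p1 ∧ ¬p3 ∧ (¬p1 ∨ p1 ∨ ¬p1 ∨ p1)
    = p1 ∧ ¬p3 ∧ (¬p1 ∨ p1)
    = p1 ∧ ¬p3
These differ: at p0=0, p1=1, p3=1, E1 = 1 but E2 = 0.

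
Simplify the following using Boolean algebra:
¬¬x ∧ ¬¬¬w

x ∧ ¬w

¬¬x ∧ ¬¬¬w
= x ∧ ¬¬¬w   [double negation]
= x ∧ ¬w   [double negation]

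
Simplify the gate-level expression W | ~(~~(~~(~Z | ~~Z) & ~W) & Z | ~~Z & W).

W | ~(~~(~~(~Z | ~~Z) & ~W) & Z | ~~Z & W)
= W | ~(~(~(~Z | ~~Z) | W) & Z | ~~Z & W)   — De Morgan
= W | ~(~(Z & ~Z | W) & Z | ~~Z & W)   — De Morgan
= W | ~(~W & Z | ~~Z & W)   — complement / identity
= W | ~(~W & Z | Z & W)   — double negation
= W | ~Z   — distribution

W | ~Z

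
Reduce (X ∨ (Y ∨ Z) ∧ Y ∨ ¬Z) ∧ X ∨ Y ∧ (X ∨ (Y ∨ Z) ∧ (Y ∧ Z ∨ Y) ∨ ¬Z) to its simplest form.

(X ∨ (Y ∨ Z) ∧ Y ∨ ¬Z) ∧ X ∨ Y ∧ (X ∨ (Y ∨ Z) ∧ (Y ∧ Z ∨ Y) ∨ ¬Z)
= (X ∨ (Y ∨ Z) ∧ Y ∨ ¬Z) ∧ X ∨ Y ∧ (X ∨ (Y ∨ Z) ∧ Y ∨ ¬Z)   (absorption)
= (X ∨ Y) ∧ (X ∨ (Y ∨ Z) ∧ Y ∨ ¬Z)   (distribution)
= (X ∨ Y) ∧ (X ∨ Y ∨ ¬Z)   (absorption)
= X ∨ Y   (absorption)

X ∨ Y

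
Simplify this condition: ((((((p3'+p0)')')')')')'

p3'+p0

((((((p3'+p0)')')')')')'
= ((((p3'+p0)')')')'
= ((p3'+p0)')'
= p3'+p0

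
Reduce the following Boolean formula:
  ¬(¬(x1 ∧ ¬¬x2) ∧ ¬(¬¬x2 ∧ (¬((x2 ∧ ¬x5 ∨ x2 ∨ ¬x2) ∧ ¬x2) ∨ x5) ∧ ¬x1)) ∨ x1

¬(¬(x1 ∧ ¬¬x2) ∧ ¬(¬¬x2 ∧ (¬((x2 ∧ ¬x5 ∨ x2 ∨ ¬x2) ∧ ¬x2) ∨ x5) ∧ ¬x1)) ∨ x1
= ¬(¬(x1 ∧ ¬¬x2) ∧ ¬(¬¬x2 ∧ (¬((x2 ∨ ¬x2) ∧ ¬x2) ∨ x5) ∧ ¬x1)) ∨ x1
= x1 ∧ ¬¬x2 ∨ ¬¬x2 ∧ (¬((x2 ∨ ¬x2) ∧ ¬x2) ∨ x5) ∧ ¬x1 ∨ x1
= x1 ∧ ¬¬x2 ∨ ¬¬x2 ∧ (¬¬x2 ∨ x5) ∧ ¬x1 ∨ x1
= x1 ∧ ¬¬x2 ∨ ¬¬x2 ∧ ¬x1 ∨ x1
= ¬¬x2 ∨ x1
= x2 ∨ x1

x2 ∨ x1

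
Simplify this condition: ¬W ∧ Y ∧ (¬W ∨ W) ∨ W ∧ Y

¬W ∧ Y ∧ (¬W ∨ W) ∨ W ∧ Y
= ¬W ∧ Y ∨ W ∧ Y   [complement / identity]
= Y   [distribution]

Y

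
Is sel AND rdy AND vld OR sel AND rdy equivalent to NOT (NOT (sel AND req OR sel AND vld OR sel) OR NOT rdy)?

Yes

E1: sel AND rdy AND vld OR sel AND rdy
    = sel AND rdy   [absorption]
E2: NOT (NOT (sel AND req OR sel AND vld OR sel) OR NOT rdy)
    = NOT (NOT (sel AND req OR sel) OR NOT rdy)   [absorption]
    = NOT (NOT sel OR NOT rdy)   [absorption]
    = sel AND rdy   [De Morgan]
Both reduce to sel AND rdy, so they are equivalent.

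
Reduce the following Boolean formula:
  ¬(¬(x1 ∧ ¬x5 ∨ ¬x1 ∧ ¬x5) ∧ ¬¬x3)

¬x5 ∨ ¬x3

¬(¬(x1 ∧ ¬x5 ∨ ¬x1 ∧ ¬x5) ∧ ¬¬x3)
= ¬(¬¬x5 ∧ ¬¬x3)   — distribution
= ¬x5 ∨ ¬x3   — De Morgan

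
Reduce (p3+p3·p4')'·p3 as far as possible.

(p3+p3·p4')'·p3
= p3'·p3   (absorption)
= 0   (complement)

0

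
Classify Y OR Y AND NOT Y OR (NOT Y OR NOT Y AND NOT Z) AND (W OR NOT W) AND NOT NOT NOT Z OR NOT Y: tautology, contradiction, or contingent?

tautology

Y OR Y AND NOT Y OR (NOT Y OR NOT Y AND NOT Z) AND (W OR NOT W) AND NOT NOT NOT Z OR NOT Y
= Y OR Y AND NOT Y OR (NOT Y OR NOT Y AND NOT Z) AND NOT NOT NOT Z OR NOT Y   — complement / identity
= Y OR Y AND NOT Y OR (NOT Y OR NOT Y AND NOT Z) AND NOT Z OR NOT Y   — double negation
= Y OR (NOT Y OR NOT Y AND NOT Z) AND NOT Z OR NOT Y   — complement / identity
= Y OR NOT Y AND NOT Z OR NOT Y   — absorption
= Y OR NOT Y   — absorption
= TRUE   — complement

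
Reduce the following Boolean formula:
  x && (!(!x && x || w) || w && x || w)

x && (!(!x && x || w) || w && x || w)
= x && (!w || w && x || w)   [complement / identity]
= x && (!w || w)   [absorption]
= x   [complement / identity]

x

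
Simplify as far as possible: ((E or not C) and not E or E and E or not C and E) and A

(E or not C) and A

((E or not C) and not E or E and E or not C and E) and A
= ((E or not C) and not E or E and (E or not C)) and A   [distribution]
= (E or not C) and A   [distribution]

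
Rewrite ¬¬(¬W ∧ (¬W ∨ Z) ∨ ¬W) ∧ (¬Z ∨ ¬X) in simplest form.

¬W ∧ (¬Z ∨ ¬X)

¬¬(¬W ∧ (¬W ∨ Z) ∨ ¬W) ∧ (¬Z ∨ ¬X)
= ¬¬(¬W ∨ ¬W) ∧ (¬Z ∨ ¬X)   — absorption
= ¬¬¬W ∧ (¬Z ∨ ¬X)   — idempotence
= ¬W ∧ (¬Z ∨ ¬X)   — double negation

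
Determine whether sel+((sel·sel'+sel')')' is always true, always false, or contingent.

sel+((sel·sel'+sel')')'
= sel+sel·sel'+sel'   (double negation)
= sel+sel'   (complement / identity)
= 1   (complement)

always true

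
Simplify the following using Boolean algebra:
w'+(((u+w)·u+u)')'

w'+(((u+w)·u+u)')'
= w'+(u+w)·u+u
= w'+u+u
= w'+u

w'+u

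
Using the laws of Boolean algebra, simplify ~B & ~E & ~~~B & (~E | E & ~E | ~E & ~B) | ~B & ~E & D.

~B & ~E & ~~~B & (~E | E & ~E | ~E & ~B) | ~B & ~E & D
= ~B & ~E & ~~~B & (~E | ~E & ~B) | ~B & ~E & D
= (~~~B & (~E | ~E & ~B) | D) & ~B & ~E
= (~~~B & ~E | D) & ~B & ~E
= (~B & ~E | D) & ~B & ~E
= ~B & ~E

~B & ~E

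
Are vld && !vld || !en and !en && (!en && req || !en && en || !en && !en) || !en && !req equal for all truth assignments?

Yes

E1: vld && !vld || !en
    = !en   [complement / identity]
E2: !en && (!en && req || !en && en || !en && !en) || !en && !req
    = !en && (!en && req || !en) || !en && !req   [distribution]
    = !en && !en || !en && !req   [absorption]
    = (!en || !req) && !en   [distribution]
    = !en   [absorption]
Both reduce to !en, so they are equivalent.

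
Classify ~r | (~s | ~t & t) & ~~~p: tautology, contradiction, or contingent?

~r | (~s | ~t & t) & ~~~p
= ~r | (~s | ~t & t) & ~p   (double negation)
= ~r | ~s & ~p   (complement / identity)
This depends on p, r, s, so it is not a constant.

contingent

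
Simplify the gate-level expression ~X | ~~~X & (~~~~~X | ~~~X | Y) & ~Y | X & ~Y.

~X | ~~~X & (~~~~~X | ~~~X | Y) & ~Y | X & ~Y
= ~X | ~~~X & (~~~X | ~~~X | Y) & ~Y | X & ~Y   [double negation]
= ~X | ~~~X & (~~~X | Y) & ~Y | X & ~Y   [idempotence]
= ~X | ~~~X & ~Y | X & ~Y   [absorption]
= ~X | ~X & ~Y | X & ~Y   [double negation]
= ~X | ~Y   [distribution]

~X | ~Y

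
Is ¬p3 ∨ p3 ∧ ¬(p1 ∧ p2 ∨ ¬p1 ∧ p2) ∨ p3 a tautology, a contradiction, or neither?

¬p3 ∨ p3 ∧ ¬(p1 ∧ p2 ∨ ¬p1 ∧ p2) ∨ p3
= ¬p3 ∨ p3 ∧ ¬p2 ∨ p3   [distribution]
= ¬p3 ∨ p3   [absorption]
= True   [complement]

tautology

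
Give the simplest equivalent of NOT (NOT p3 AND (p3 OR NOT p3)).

p3

NOT (NOT p3 AND (p3 OR NOT p3))
= NOT NOT p3   [complement / identity]
= p3   [double negation]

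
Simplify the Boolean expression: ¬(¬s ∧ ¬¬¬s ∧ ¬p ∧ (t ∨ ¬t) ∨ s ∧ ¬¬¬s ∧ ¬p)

s ∨ p

¬(¬s ∧ ¬¬¬s ∧ ¬p ∧ (t ∨ ¬t) ∨ s ∧ ¬¬¬s ∧ ¬p)
= ¬(¬s ∧ ¬¬¬s ∧ ¬p ∨ s ∧ ¬¬¬s ∧ ¬p)
= ¬(¬¬¬s ∧ ¬p)
= ¬(¬s ∧ ¬p)
= s ∨ p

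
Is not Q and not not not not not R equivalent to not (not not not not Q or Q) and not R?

Yes

E1: not Q and not not not not not R
    = not Q and not not not R   — double negation
    = not Q and not R   — double negation
E2: not (not not not not Q or Q) and not R
    = not (not not Q or Q) and not R   — double negation
    = not (Q or Q) and not R   — double negation
    = not Q and not R   — idempotence
Both reduce to not Q and not R, so they are equivalent.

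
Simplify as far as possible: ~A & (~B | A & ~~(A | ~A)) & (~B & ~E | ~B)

~A & ~B

~A & (~B | A & ~~(A | ~A)) & (~B & ~E | ~B)
= ~A & (~B | A & ~~(A | ~A)) & ~B   — absorption
= ~A & (~B | A & (A | ~A)) & ~B   — double negation
= ~A & (~B | A) & ~B   — complement / identity
= ~A & ~B   — absorption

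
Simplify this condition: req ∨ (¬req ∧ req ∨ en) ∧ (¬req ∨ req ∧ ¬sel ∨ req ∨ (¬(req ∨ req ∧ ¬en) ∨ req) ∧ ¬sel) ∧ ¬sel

req ∨ en ∧ ¬sel

req ∨ (¬req ∧ req ∨ en) ∧ (¬req ∨ req ∧ ¬sel ∨ req ∨ (¬(req ∨ req ∧ ¬en) ∨ req) ∧ ¬sel) ∧ ¬sel
= req ∨ (¬req ∧ req ∨ en) ∧ (¬req ∨ req ∧ ¬sel ∨ req ∨ (¬req ∨ req) ∧ ¬sel) ∧ ¬sel   [absorption]
= req ∨ (¬req ∧ req ∨ en) ∧ (¬req ∨ req ∨ (¬req ∨ req) ∧ ¬sel) ∧ ¬sel   [absorption]
= req ∨ (¬req ∧ req ∨ en) ∧ (¬req ∨ req) ∧ ¬sel   [absorption]
= req ∨ (¬req ∧ req ∨ en) ∧ ¬sel   [complement / identity]
= req ∨ en ∧ ¬sel   [complement / identity]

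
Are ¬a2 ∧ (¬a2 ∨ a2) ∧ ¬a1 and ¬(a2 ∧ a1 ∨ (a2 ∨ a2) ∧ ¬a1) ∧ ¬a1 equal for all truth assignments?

Yes

E1: ¬a2 ∧ (¬a2 ∨ a2) ∧ ¬a1
    = ¬a2 ∧ ¬a1
E2: ¬(a2 ∧ a1 ∨ (a2 ∨ a2) ∧ ¬a1) ∧ ¬a1
    = ¬(a2 ∧ a1 ∨ a2 ∧ ¬a1) ∧ ¬a1
    = ¬a2 ∧ ¬a1
Both reduce to ¬a2 ∧ ¬a1, so they are equivalent.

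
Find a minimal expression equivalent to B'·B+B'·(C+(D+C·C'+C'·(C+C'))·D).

B'·B+B'·(C+(D+C·C'+C'·(C+C'))·D)
= B'·B+B'·(C+(D+C'·(C+C'))·D)
= B'·(C+(D+C'·(C+C'))·D)
= B'·(C+(D+C')·D)
= B'·(C+D)

B'·(C+D)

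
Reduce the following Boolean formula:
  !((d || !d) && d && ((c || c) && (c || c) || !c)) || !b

!((d || !d) && d && ((c || c) && (c || c) || !c)) || !b
= !((d || !d) && d && (c || c || !c)) || !b   — idempotence
= !((d || !d) && d && (c || !c)) || !b   — idempotence
= !(d && (c || !c)) || !b   — complement / identity
= !d || !b   — complement / identity

!d || !b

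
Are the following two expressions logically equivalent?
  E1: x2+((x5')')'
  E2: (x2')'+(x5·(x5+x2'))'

E1: x2+((x5')')'
    = x2+x5'   (double negation)
E2: (x2')'+(x5·(x5+x2'))'
    = x2+(x5·(x5+x2'))'   (double negation)
    = x2+x5'   (absorption)
Both reduce to x2+x5', so they are equivalent.

Yes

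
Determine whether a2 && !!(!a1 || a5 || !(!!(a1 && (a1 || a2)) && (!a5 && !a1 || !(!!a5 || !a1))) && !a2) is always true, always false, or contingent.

contingent

a2 && !!(!a1 || a5 || !(!!(a1 && (a1 || a2)) && (!a5 && !a1 || !(!!a5 || !a1))) && !a2)
= a2 && !!(!a1 || a5 || !(!!(a1 && (a1 || a2)) && (!a5 && !a1 || !a5 && a1)) && !a2)   — De Morgan
= a2 && (!a1 || a5 || !(!!(a1 && (a1 || a2)) && (!a5 && !a1 || !a5 && a1)) && !a2)   — double negation
= a2 && (!a1 || a5 || !(!!a1 && (!a5 && !a1 || !a5 && a1)) && !a2)   — absorption
= a2 && (!a1 || a5 || !(!!a1 && !a5) && !a2)   — distribution
= a2 && (!a1 || a5 || (!a1 || a5) && !a2)   — De Morgan
= a2 && (!a1 || a5)   — absorption
This depends on a1, a2, a5, so it is not a constant.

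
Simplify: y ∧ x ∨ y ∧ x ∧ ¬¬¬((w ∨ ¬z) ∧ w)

y ∧ x

y ∧ x ∨ y ∧ x ∧ ¬¬¬((w ∨ ¬z) ∧ w)
= y ∧ x ∨ y ∧ x ∧ ¬((w ∨ ¬z) ∧ w)   (double negation)
= y ∧ x ∨ y ∧ x ∧ ¬w   (absorption)
= y ∧ x   (absorption)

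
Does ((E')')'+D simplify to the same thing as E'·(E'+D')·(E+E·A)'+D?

E1: ((E')')'+D
    = E'+D   [double negation]
E2: E'·(E'+D')·(E+E·A)'+D
    = E'·(E+E·A)'+D   [absorption]
    = E'·E'+D   [absorption]
    = E'+D   [idempotence]
Both reduce to E'+D, so they are equivalent.

Yes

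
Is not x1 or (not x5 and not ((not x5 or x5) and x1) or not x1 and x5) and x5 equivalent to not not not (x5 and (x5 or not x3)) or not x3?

E1: not x1 or (not x5 and not ((not x5 or x5) and x1) or not x1 and x5) and x5
    = not x1 or (not x5 and not x1 or not x1 and x5) and x5   (complement / identity)
    = not x1 or not x1 and x5   (distribution)
    = not x1   (absorption)
E2: not not not (x5 and (x5 or not x3)) or not x3
    = not not not x5 or not x3   (absorption)
    = not x5 or not x3   (double negation)
These differ: at x1=1, x3=0, x5=0, E1 = 0 but E2 = 1.

No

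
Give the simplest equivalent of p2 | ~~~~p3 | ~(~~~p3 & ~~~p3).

p2 | p3

p2 | ~~~~p3 | ~(~~~p3 & ~~~p3)
= p2 | ~~~~p3 | ~~~~p3
= p2 | ~~~~p3
= p2 | ~~p3
= p2 | p3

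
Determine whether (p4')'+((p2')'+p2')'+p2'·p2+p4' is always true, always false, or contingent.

always true

(p4')'+((p2')'+p2')'+p2'·p2+p4'
= (p4')'+p2'·p2+p2'·p2+p4'   (De Morgan)
= (p4')'+p2'·p2+p4'   (idempotence)
= (p4')'+p4'   (complement / identity)
= p4+p4'   (double negation)
= 1   (complement)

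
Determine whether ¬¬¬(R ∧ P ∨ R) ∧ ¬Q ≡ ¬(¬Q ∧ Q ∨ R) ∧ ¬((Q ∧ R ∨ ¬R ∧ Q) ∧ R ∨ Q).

E1: ¬¬¬(R ∧ P ∨ R) ∧ ¬Q
    = ¬¬¬R ∧ ¬Q   (absorption)
    = ¬R ∧ ¬Q   (double negation)
E2: ¬(¬Q ∧ Q ∨ R) ∧ ¬((Q ∧ R ∨ ¬R ∧ Q) ∧ R ∨ Q)
    = ¬R ∧ ¬((Q ∧ R ∨ ¬R ∧ Q) ∧ R ∨ Q)   (complement / identity)
    = ¬R ∧ ¬(Q ∧ R ∨ Q)   (distribution)
    = ¬R ∧ ¬Q   (absorption)
Both reduce to ¬R ∧ ¬Q, so they are equivalent.

Yes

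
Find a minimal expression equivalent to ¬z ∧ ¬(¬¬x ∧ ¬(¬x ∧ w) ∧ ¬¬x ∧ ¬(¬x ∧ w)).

¬z ∧ ¬x

¬z ∧ ¬(¬¬x ∧ ¬(¬x ∧ w) ∧ ¬¬x ∧ ¬(¬x ∧ w))
= ¬z ∧ ¬(¬¬x ∧ ¬(¬x ∧ w))
= ¬z ∧ (¬x ∨ ¬x ∧ w)
= ¬z ∧ ¬x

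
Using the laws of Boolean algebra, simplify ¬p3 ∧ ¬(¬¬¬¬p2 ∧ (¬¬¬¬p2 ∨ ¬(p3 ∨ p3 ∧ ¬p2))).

¬p3 ∧ ¬(¬¬¬¬p2 ∧ (¬¬¬¬p2 ∨ ¬(p3 ∨ p3 ∧ ¬p2)))
= ¬p3 ∧ ¬(¬¬¬¬p2 ∧ (¬¬¬¬p2 ∨ ¬p3))   (absorption)
= ¬p3 ∧ ¬¬¬¬¬p2   (absorption)
= ¬p3 ∧ ¬¬¬p2   (double negation)
= ¬p3 ∧ ¬p2   (double negation)

¬p3 ∧ ¬p2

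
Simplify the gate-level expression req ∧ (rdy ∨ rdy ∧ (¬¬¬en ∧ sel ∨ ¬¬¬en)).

req ∧ rdy

req ∧ (rdy ∨ rdy ∧ (¬¬¬en ∧ sel ∨ ¬¬¬en))
= req ∧ (rdy ∨ rdy ∧ ¬¬¬en)   (absorption)
= req ∧ (rdy ∨ rdy ∧ ¬en)   (double negation)
= req ∧ rdy   (absorption)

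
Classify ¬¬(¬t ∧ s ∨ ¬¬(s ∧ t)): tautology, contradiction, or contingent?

contingent

¬¬(¬t ∧ s ∨ ¬¬(s ∧ t))
= ¬¬(¬t ∧ s ∨ s ∧ t)   — double negation
= ¬¬s   — distribution
= s   — double negation
This depends on s, so it is not a constant.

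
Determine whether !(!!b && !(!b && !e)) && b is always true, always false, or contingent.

always false

!(!!b && !(!b && !e)) && b
= (!b || !b && !e) && b
= !b && b
= false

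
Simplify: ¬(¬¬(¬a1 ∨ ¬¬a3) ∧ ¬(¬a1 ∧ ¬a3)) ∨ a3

True

¬(¬¬(¬a1 ∨ ¬¬a3) ∧ ¬(¬a1 ∧ ¬a3)) ∨ a3
= ¬(¬a1 ∨ ¬¬a3) ∨ ¬a1 ∧ ¬a3 ∨ a3   — De Morgan
= a1 ∧ ¬a3 ∨ ¬a1 ∧ ¬a3 ∨ a3   — De Morgan
= ¬a3 ∨ a3   — distribution
= True   — complement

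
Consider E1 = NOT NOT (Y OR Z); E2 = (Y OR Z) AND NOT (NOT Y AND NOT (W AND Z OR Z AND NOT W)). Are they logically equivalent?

E1: NOT NOT (Y OR Z)
    = Y OR Z   [double negation]
E2: (Y OR Z) AND NOT (NOT Y AND NOT (W AND Z OR Z AND NOT W))
    = (Y OR Z) AND (Y OR W AND Z OR Z AND NOT W)   [De Morgan]
    = (Y OR Z) AND (Y OR Z)   [distribution]
    = Y OR Z   [idempotence]
Both reduce to Y OR Z, so they are equivalent.

Yes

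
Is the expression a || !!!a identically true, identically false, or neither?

identically true

a || !!!a
= a || !a   [double negation]
= true   [complement]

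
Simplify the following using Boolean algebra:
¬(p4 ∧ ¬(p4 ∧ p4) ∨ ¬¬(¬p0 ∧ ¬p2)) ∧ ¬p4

(p0 ∨ p2) ∧ ¬p4

¬(p4 ∧ ¬(p4 ∧ p4) ∨ ¬¬(¬p0 ∧ ¬p2)) ∧ ¬p4
= ¬(p4 ∧ ¬p4 ∨ ¬¬(¬p0 ∧ ¬p2)) ∧ ¬p4   [idempotence]
= ¬¬¬(¬p0 ∧ ¬p2) ∧ ¬p4   [complement / identity]
= ¬(¬p0 ∧ ¬p2) ∧ ¬p4   [double negation]
= (p0 ∨ p2) ∧ ¬p4   [De Morgan]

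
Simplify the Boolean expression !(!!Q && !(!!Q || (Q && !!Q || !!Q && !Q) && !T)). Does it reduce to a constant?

true

!(!!Q && !(!!Q || (Q && !!Q || !!Q && !Q) && !T))
= !(!!Q && !(!!Q || !!Q && !T))
= !(!!Q && !!!Q)
= !Q || !!Q
= !Q || Q
= true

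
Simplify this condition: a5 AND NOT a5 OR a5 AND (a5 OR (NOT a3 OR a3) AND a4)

a5 AND NOT a5 OR a5 AND (a5 OR (NOT a3 OR a3) AND a4)
= a5 AND (a5 OR (NOT a3 OR a3) AND a4)   [complement / identity]
= a5 AND (a5 OR a4)   [complement / identity]
= a5   [absorption]

a5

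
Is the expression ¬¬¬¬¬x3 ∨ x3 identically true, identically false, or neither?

identically true

¬¬¬¬¬x3 ∨ x3
= ¬¬¬x3 ∨ x3
= ¬x3 ∨ x3
= True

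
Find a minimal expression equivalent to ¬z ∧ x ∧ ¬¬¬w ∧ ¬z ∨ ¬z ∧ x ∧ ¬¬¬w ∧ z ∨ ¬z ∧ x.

¬z ∧ x

¬z ∧ x ∧ ¬¬¬w ∧ ¬z ∨ ¬z ∧ x ∧ ¬¬¬w ∧ z ∨ ¬z ∧ x
= (¬z ∨ z) ∧ ¬z ∧ x ∧ ¬¬¬w ∨ ¬z ∧ x   (distribution)
= ¬z ∧ x ∧ ¬¬¬w ∨ ¬z ∧ x   (complement / identity)
= ¬z ∧ x ∧ ¬w ∨ ¬z ∧ x   (double negation)
= ¬z ∧ x   (absorption)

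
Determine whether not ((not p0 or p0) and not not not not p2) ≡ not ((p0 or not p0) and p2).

E1: not ((not p0 or p0) and not not not not p2)
    = not ((not p0 or p0) and not not p2)
    = not not not p2
    = not p2
E2: not ((p0 or not p0) and p2)
    = not p2
Both reduce to not p2, so they are equivalent.

Yes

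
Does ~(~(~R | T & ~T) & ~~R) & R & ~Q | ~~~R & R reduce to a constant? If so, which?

yes, False

~(~(~R | T & ~T) & ~~R) & R & ~Q | ~~~R & R
= ~(~~R & ~~R) & R & ~Q | ~~~R & R   [complement / identity]
= ~~~R & R & ~Q | ~~~R & R   [idempotence]
= ~~~R & R   [absorption]
= ~R & R   [double negation]
= 0   [complement]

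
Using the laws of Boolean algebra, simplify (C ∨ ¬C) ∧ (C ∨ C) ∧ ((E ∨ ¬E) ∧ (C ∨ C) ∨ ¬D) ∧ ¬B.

(C ∨ ¬C) ∧ (C ∨ C) ∧ ((E ∨ ¬E) ∧ (C ∨ C) ∨ ¬D) ∧ ¬B
= (C ∨ ¬C) ∧ (C ∨ C) ∧ (C ∨ C ∨ ¬D) ∧ ¬B   — complement / identity
= (C ∨ ¬C) ∧ (C ∨ C) ∧ ¬B   — absorption
= (C ∨ ¬C ∧ C) ∧ ¬B   — distribution
= C ∧ ¬B   — complement / identity

C ∧ ¬B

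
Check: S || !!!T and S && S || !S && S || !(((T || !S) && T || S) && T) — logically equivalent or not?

Yes

E1: S || !!!T
    = S || !T   (double negation)
E2: S && S || !S && S || !(((T || !S) && T || S) && T)
    = S && S || !(((T || !S) && T || S) && T)   (complement / identity)
    = S || !(((T || !S) && T || S) && T)   (idempotence)
    = S || !((T || S) && T)   (absorption)
    = S || !T   (absorption)
Both reduce to S || !T, so they are equivalent.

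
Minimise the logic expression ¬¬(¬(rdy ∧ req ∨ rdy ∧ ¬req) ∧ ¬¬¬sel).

¬¬(¬(rdy ∧ req ∨ rdy ∧ ¬req) ∧ ¬¬¬sel)
= ¬¬(¬rdy ∧ ¬¬¬sel)
= ¬¬(¬rdy ∧ ¬sel)
= ¬rdy ∧ ¬sel

¬rdy ∧ ¬sel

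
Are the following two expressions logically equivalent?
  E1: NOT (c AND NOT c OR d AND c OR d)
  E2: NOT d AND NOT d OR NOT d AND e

E1: NOT (c AND NOT c OR d AND c OR d)
    = NOT (d AND c OR d)   — complement / identity
    = NOT d   — absorption
E2: NOT d AND NOT d OR NOT d AND e
    = NOT d OR NOT d AND e   — idempotence
    = NOT d   — absorption
Both reduce to NOT d, so they are equivalent.

Yes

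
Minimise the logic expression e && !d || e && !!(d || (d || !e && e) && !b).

e

e && !d || e && !!(d || (d || !e && e) && !b)
= e && !d || e && !!(d || d && !b)   [complement / identity]
= e && !d || e && !!d   [absorption]
= e && !d || e && d   [double negation]
= e   [distribution]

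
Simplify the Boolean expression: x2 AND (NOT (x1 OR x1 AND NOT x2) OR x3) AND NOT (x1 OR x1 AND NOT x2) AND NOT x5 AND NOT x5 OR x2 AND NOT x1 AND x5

x2 AND NOT x1

x2 AND (NOT (x1 OR x1 AND NOT x2) OR x3) AND NOT (x1 OR x1 AND NOT x2) AND NOT x5 AND NOT x5 OR x2 AND NOT x1 AND x5
= x2 AND NOT (x1 OR x1 AND NOT x2) AND NOT x5 AND NOT x5 OR x2 AND NOT x1 AND x5   (absorption)
= x2 AND NOT (x1 OR x1 AND NOT x2) AND NOT x5 OR x2 AND NOT x1 AND x5   (idempotence)
= x2 AND NOT x1 AND NOT x5 OR x2 AND NOT x1 AND x5   (absorption)
= x2 AND NOT x1   (distribution)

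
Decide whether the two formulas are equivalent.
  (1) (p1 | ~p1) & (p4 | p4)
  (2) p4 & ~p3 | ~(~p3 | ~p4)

Yes

E1: (p1 | ~p1) & (p4 | p4)
    = (p1 | ~p1) & p4   [idempotence]
    = p4   [complement / identity]
E2: p4 & ~p3 | ~(~p3 | ~p4)
    = p4 & ~p3 | p3 & p4   [De Morgan]
    = p4   [distribution]
Both reduce to p4, so they are equivalent.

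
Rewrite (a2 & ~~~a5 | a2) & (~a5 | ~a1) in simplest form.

(a2 & ~~~a5 | a2) & (~a5 | ~a1)
= (a2 & ~a5 | a2) & (~a5 | ~a1)   (double negation)
= a2 & (~a5 | ~a1)   (absorption)

a2 & (~a5 | ~a1)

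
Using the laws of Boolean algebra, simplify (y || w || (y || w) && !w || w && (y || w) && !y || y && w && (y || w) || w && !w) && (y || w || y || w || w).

(y || w || (y || w) && !w || w && (y || w) && !y || y && w && (y || w) || w && !w) && (y || w || y || w || w)
= (y || w || (y || w) && !w || w && (y || w) && !y || y && w && (y || w)) && (y || w || y || w || w)   (complement / identity)
= (y || w || (y || w) && !w || w && (y || w)) && (y || w || y || w || w)   (distribution)
= (y || w || y || w) && (y || w || y || w || w)   (distribution)
= y || w || y || w   (absorption)
= y || w   (idempotence)

y || w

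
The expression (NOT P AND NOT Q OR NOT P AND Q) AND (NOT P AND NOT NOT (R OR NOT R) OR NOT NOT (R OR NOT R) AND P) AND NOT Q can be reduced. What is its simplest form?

NOT P AND NOT Q

(NOT P AND NOT Q OR NOT P AND Q) AND (NOT P AND NOT NOT (R OR NOT R) OR NOT NOT (R OR NOT R) AND P) AND NOT Q
= (NOT P AND NOT Q OR NOT P AND Q) AND NOT NOT (R OR NOT R) AND NOT Q   — distribution
= NOT P AND NOT NOT (R OR NOT R) AND NOT Q   — distribution
= NOT P AND (R OR NOT R) AND NOT Q   — double negation
= NOT P AND NOT Q   — complement / identity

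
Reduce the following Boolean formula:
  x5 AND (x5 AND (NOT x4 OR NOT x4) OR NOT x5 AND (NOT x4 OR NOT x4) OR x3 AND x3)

x5 AND (x5 AND (NOT x4 OR NOT x4) OR NOT x5 AND (NOT x4 OR NOT x4) OR x3 AND x3)
= x5 AND (NOT x4 OR NOT x4 OR x3 AND x3)   — distribution
= x5 AND (NOT x4 OR x3 AND x3)   — idempotence
= x5 AND (NOT x4 OR x3)   — idempotence

x5 AND (NOT x4 OR x3)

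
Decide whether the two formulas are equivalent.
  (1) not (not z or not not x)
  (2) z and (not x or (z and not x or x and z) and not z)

E1: not (not z or not not x)
    = z and not x
E2: z and (not x or (z and not x or x and z) and not z)
    = z and (not x or z and not z)
    = z and not x
Both reduce to z and not x, so they are equivalent.

Yes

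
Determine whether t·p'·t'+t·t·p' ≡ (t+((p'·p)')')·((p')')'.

E1: t·p'·t'+t·t·p'
    = t·p'   — distribution
E2: (t+((p'·p)')')·((p')')'
    = (t+p'·p)·((p')')'   — double negation
    = t·((p')')'   — complement / identity
    = t·p'   — double negation
Both reduce to t·p', so they are equivalent.

Yes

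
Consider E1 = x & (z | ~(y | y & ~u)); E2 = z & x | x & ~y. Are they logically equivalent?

Yes

E1: x & (z | ~(y | y & ~u))
    = x & (z | ~y)   [absorption]
E2: z & x | x & ~y
    = x & (z | ~y)   [distribution]
Both reduce to x & (z | ~y), so they are equivalent.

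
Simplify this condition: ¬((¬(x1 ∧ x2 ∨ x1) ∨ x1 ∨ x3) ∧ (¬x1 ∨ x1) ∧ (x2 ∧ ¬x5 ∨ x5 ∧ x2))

¬x2

¬((¬(x1 ∧ x2 ∨ x1) ∨ x1 ∨ x3) ∧ (¬x1 ∨ x1) ∧ (x2 ∧ ¬x5 ∨ x5 ∧ x2))
= ¬((¬x1 ∨ x1 ∨ x3) ∧ (¬x1 ∨ x1) ∧ (x2 ∧ ¬x5 ∨ x5 ∧ x2))   [absorption]
= ¬((¬x1 ∨ x1) ∧ (x2 ∧ ¬x5 ∨ x5 ∧ x2))   [absorption]
= ¬(x2 ∧ ¬x5 ∨ x5 ∧ x2)   [complement / identity]
= ¬x2   [distribution]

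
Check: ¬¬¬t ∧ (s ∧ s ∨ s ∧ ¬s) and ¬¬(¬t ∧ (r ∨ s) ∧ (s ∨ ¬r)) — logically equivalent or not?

Yes

E1: ¬¬¬t ∧ (s ∧ s ∨ s ∧ ¬s)
    = ¬¬¬t ∧ s
    = ¬t ∧ s
E2: ¬¬(¬t ∧ (r ∨ s) ∧ (s ∨ ¬r))
    = ¬t ∧ (r ∨ s) ∧ (s ∨ ¬r)
    = ¬t ∧ (r ∧ ¬r ∨ s)
    = ¬t ∧ s
Both reduce to ¬t ∧ s, so they are equivalent.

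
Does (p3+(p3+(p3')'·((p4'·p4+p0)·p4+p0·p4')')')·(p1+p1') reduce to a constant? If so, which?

(p3+(p3+(p3')'·((p4'·p4+p0)·p4+p0·p4')')')·(p1+p1')
= (p3+(p3+p3·((p4'·p4+p0)·p4+p0·p4')')')·(p1+p1')   — double negation
= (p3+(p3+p3·(p0·p4+p0·p4')')')·(p1+p1')   — complement / identity
= (p3+(p3+p3·p0')')·(p1+p1')   — distribution
= (p3+p3')·(p1+p1')   — absorption
= p3+p3'   — complement / identity
= 1   — complement

yes, True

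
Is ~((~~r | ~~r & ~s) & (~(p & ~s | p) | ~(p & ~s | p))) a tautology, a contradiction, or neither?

neither

~((~~r | ~~r & ~s) & (~(p & ~s | p) | ~(p & ~s | p)))
= ~(~~r & (~(p & ~s | p) | ~(p & ~s | p)))
= ~(~~r & ~(p & ~s | p))
= ~(~~r & ~p)
= ~r | p
This depends on p, r, so it is not a constant.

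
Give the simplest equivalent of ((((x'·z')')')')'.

x'·z'

((((x'·z')')')')'
= ((x'·z')')'   — double negation
= x'·z'   — double negation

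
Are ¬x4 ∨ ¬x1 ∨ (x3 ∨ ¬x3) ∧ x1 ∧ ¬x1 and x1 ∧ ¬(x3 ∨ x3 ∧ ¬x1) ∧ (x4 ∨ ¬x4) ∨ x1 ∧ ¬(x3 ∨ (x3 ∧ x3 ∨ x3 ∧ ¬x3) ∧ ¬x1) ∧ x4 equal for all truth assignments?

No

E1: ¬x4 ∨ ¬x1 ∨ (x3 ∨ ¬x3) ∧ x1 ∧ ¬x1
    = ¬x4 ∨ ¬x1 ∨ x1 ∧ ¬x1
    = ¬x4 ∨ ¬x1
E2: x1 ∧ ¬(x3 ∨ x3 ∧ ¬x1) ∧ (x4 ∨ ¬x4) ∨ x1 ∧ ¬(x3 ∨ (x3 ∧ x3 ∨ x3 ∧ ¬x3) ∧ ¬x1) ∧ x4
    = x1 ∧ ¬(x3 ∨ x3 ∧ ¬x1) ∨ x1 ∧ ¬(x3 ∨ (x3 ∧ x3 ∨ x3 ∧ ¬x3) ∧ ¬x1) ∧ x4
    = x1 ∧ ¬(x3 ∨ x3 ∧ ¬x1) ∨ x1 ∧ ¬(x3 ∨ x3 ∧ ¬x1) ∧ x4
    = x1 ∧ ¬(x3 ∨ x3 ∧ ¬x1)
    = x1 ∧ ¬x3
These differ: at x1=0, x3=0, x4=0, E1 = 1 but E2 = 0.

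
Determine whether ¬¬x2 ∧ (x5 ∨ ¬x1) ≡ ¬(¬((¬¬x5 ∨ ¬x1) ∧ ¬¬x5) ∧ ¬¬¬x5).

No

E1: ¬¬x2 ∧ (x5 ∨ ¬x1)
    = x2 ∧ (x5 ∨ ¬x1)   (double negation)
E2: ¬(¬((¬¬x5 ∨ ¬x1) ∧ ¬¬x5) ∧ ¬¬¬x5)
    = ¬(¬¬¬x5 ∧ ¬¬¬x5)   (absorption)
    = ¬¬x5 ∨ ¬¬x5   (De Morgan)
    = ¬¬x5   (idempotence)
    = x5   (double negation)
These differ: at x1=0, x2=0, x5=1, E1 = 0 but E2 = 1.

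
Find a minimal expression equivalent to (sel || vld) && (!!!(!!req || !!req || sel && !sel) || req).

(sel || vld) && (!!!(!!req || !!req || sel && !sel) || req)
= (sel || vld) && (!(!!req || !!req || sel && !sel) || req)   [double negation]
= (sel || vld) && (!(!!req || sel && !sel) || req)   [idempotence]
= (sel || vld) && (!!!req || req)   [complement / identity]
= (sel || vld) && (!req || req)   [double negation]
= sel || vld   [complement / identity]

sel || vld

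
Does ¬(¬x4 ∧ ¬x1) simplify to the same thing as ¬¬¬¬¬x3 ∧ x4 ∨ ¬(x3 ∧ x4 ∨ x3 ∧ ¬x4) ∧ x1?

No

E1: ¬(¬x4 ∧ ¬x1)
    = x4 ∨ x1   — De Morgan
E2: ¬¬¬¬¬x3 ∧ x4 ∨ ¬(x3 ∧ x4 ∨ x3 ∧ ¬x4) ∧ x1
    = ¬¬¬¬¬x3 ∧ x4 ∨ ¬x3 ∧ x1   — distribution
    = ¬¬¬x3 ∧ x4 ∨ ¬x3 ∧ x1   — double negation
    = ¬x3 ∧ x4 ∨ ¬x3 ∧ x1   — double negation
    = ¬x3 ∧ (x4 ∨ x1)   — distribution
These differ: at x1=0, x3=1, x4=1, E1 = 1 but E2 = 0.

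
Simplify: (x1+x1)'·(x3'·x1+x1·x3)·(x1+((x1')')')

(x1+x1)'·(x3'·x1+x1·x3)·(x1+((x1')')')
= (x1+x1)'·(x3'·x1+x1·x3)·(x1+x1')   (double negation)
= (x1+x1)'·(x3'·x1+x1·x3)   (complement / identity)
= x1'·(x3'·x1+x1·x3)   (idempotence)
= x1'·x1   (distribution)
= 0   (complement)

0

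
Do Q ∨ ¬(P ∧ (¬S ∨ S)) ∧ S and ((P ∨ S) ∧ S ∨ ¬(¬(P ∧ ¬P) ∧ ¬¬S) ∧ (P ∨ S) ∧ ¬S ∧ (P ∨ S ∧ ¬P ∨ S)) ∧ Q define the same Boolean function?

No

E1: Q ∨ ¬(P ∧ (¬S ∨ S)) ∧ S
    = Q ∨ ¬P ∧ S
E2: ((P ∨ S) ∧ S ∨ ¬(¬(P ∧ ¬P) ∧ ¬¬S) ∧ (P ∨ S) ∧ ¬S ∧ (P ∨ S ∧ ¬P ∨ S)) ∧ Q
    = ((P ∨ S) ∧ S ∨ (P ∧ ¬P ∨ ¬S) ∧ (P ∨ S) ∧ ¬S ∧ (P ∨ S ∧ ¬P ∨ S)) ∧ Q
    = ((P ∨ S) ∧ S ∨ (P ∧ ¬P ∨ ¬S) ∧ (P ∨ S) ∧ ¬S ∧ (P ∨ S)) ∧ Q
    = ((P ∨ S) ∧ S ∨ ¬S ∧ (P ∨ S) ∧ ¬S ∧ (P ∨ S)) ∧ Q
    = ((P ∨ S) ∧ S ∨ ¬S ∧ (P ∨ S)) ∧ Q
    = (P ∨ S) ∧ Q
These differ: at P=0, Q=0, S=1, E1 = 1 but E2 = 0.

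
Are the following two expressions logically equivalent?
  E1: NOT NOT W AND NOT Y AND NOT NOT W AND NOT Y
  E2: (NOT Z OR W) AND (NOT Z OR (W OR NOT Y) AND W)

E1: NOT NOT W AND NOT Y AND NOT NOT W AND NOT Y
    = NOT NOT W AND NOT Y   [idempotence]
    = W AND NOT Y   [double negation]
E2: (NOT Z OR W) AND (NOT Z OR (W OR NOT Y) AND W)
    = (NOT Z OR W) AND (NOT Z OR W)   [absorption]
    = NOT Z OR W   [idempotence]
These differ: at W=0, Y=1, Z=0, E1 = 0 but E2 = 1.

No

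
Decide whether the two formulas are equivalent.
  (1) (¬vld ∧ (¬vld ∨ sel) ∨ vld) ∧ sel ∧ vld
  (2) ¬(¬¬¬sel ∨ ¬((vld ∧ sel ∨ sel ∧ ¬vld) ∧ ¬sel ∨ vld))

Yes

E1: (¬vld ∧ (¬vld ∨ sel) ∨ vld) ∧ sel ∧ vld
    = (¬vld ∨ vld) ∧ sel ∧ vld
    = sel ∧ vld
E2: ¬(¬¬¬sel ∨ ¬((vld ∧ sel ∨ sel ∧ ¬vld) ∧ ¬sel ∨ vld))
    = ¬(¬¬¬sel ∨ ¬(sel ∧ ¬sel ∨ vld))
    = ¬(¬sel ∨ ¬(sel ∧ ¬sel ∨ vld))
    = ¬(¬sel ∨ ¬vld)
    = sel ∧ vld
Both reduce to sel ∧ vld, so they are equivalent.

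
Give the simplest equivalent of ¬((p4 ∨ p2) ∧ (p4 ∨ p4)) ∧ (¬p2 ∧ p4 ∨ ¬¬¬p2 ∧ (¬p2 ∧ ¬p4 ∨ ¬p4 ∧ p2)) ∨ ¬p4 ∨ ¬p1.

¬((p4 ∨ p2) ∧ (p4 ∨ p4)) ∧ (¬p2 ∧ p4 ∨ ¬¬¬p2 ∧ (¬p2 ∧ ¬p4 ∨ ¬p4 ∧ p2)) ∨ ¬p4 ∨ ¬p1
= ¬((p4 ∨ p2) ∧ p4) ∧ (¬p2 ∧ p4 ∨ ¬¬¬p2 ∧ (¬p2 ∧ ¬p4 ∨ ¬p4 ∧ p2)) ∨ ¬p4 ∨ ¬p1   (idempotence)
= ¬((p4 ∨ p2) ∧ p4) ∧ (¬p2 ∧ p4 ∨ ¬p2 ∧ (¬p2 ∧ ¬p4 ∨ ¬p4 ∧ p2)) ∨ ¬p4 ∨ ¬p1   (double negation)
= ¬((p4 ∨ p2) ∧ p4) ∧ (¬p2 ∧ p4 ∨ ¬p2 ∧ ¬p4) ∨ ¬p4 ∨ ¬p1   (distribution)
= ¬((p4 ∨ p2) ∧ p4) ∧ ¬p2 ∨ ¬p4 ∨ ¬p1   (distribution)
= ¬p4 ∧ ¬p2 ∨ ¬p4 ∨ ¬p1   (absorption)
= ¬p4 ∨ ¬p1   (absorption)

¬p4 ∨ ¬p1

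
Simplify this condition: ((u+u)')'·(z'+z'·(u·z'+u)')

u·z'

((u+u)')'·(z'+z'·(u·z'+u)')
= (u')'·(z'+z'·(u·z'+u)')   [idempotence]
= (u')'·(z'+z'·u')   [absorption]
= (u')'·z'   [absorption]
= u·z'   [double negation]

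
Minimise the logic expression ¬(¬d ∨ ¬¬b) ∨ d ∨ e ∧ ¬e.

¬(¬d ∨ ¬¬b) ∨ d ∨ e ∧ ¬e
= ¬(¬d ∨ ¬¬b) ∨ d   [complement / identity]
= d ∧ ¬b ∨ d   [De Morgan]
= d   [absorption]

d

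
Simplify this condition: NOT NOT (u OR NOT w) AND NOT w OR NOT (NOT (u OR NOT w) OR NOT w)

NOT NOT (u OR NOT w) AND NOT w OR NOT (NOT (u OR NOT w) OR NOT w)
= (u OR NOT w) AND NOT w OR NOT (NOT (u OR NOT w) OR NOT w)
= (u OR NOT w) AND NOT w OR (u OR NOT w) AND w
= u OR NOT w

u OR NOT w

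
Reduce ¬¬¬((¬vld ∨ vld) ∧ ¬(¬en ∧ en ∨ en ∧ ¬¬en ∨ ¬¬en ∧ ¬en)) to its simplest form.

¬¬¬((¬vld ∨ vld) ∧ ¬(¬en ∧ en ∨ en ∧ ¬¬en ∨ ¬¬en ∧ ¬en))
= ¬¬¬¬(¬en ∧ en ∨ en ∧ ¬¬en ∨ ¬¬en ∧ ¬en)   (complement / identity)
= ¬¬¬¬(¬en ∧ en ∨ ¬¬en)   (distribution)
= ¬¬¬¬¬¬en   (complement / identity)
= ¬¬¬¬en   (double negation)
= ¬¬en   (double negation)
= en   (double negation)

en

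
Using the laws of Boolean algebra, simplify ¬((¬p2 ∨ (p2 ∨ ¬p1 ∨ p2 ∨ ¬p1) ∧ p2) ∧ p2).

¬((¬p2 ∨ (p2 ∨ ¬p1 ∨ p2 ∨ ¬p1) ∧ p2) ∧ p2)
= ¬((¬p2 ∨ (p2 ∨ ¬p1) ∧ p2) ∧ p2)   [idempotence]
= ¬((¬p2 ∨ p2) ∧ p2)   [absorption]
= ¬p2   [complement / identity]

¬p2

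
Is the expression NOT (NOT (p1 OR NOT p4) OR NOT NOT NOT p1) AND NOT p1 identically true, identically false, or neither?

identically false

NOT (NOT (p1 OR NOT p4) OR NOT NOT NOT p1) AND NOT p1
= NOT (NOT (p1 OR NOT p4) OR NOT p1) AND NOT p1   (double negation)
= (p1 OR NOT p4) AND p1 AND NOT p1   (De Morgan)
= p1 AND NOT p1   (absorption)
= FALSE   (complement)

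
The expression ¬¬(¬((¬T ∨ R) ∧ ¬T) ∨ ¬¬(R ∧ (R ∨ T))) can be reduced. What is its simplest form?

T ∨ R

¬¬(¬((¬T ∨ R) ∧ ¬T) ∨ ¬¬(R ∧ (R ∨ T)))
= ¬¬(¬¬T ∨ ¬¬(R ∧ (R ∨ T)))
= ¬(¬T ∧ ¬(R ∧ (R ∨ T)))
= ¬(¬T ∧ ¬R)
= T ∨ R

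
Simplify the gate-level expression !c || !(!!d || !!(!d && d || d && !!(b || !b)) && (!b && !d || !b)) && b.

!c || !d && b

!c || !(!!d || !!(!d && d || d && !!(b || !b)) && (!b && !d || !b)) && b
= !c || !(!!d || !!(!d && d || d && (b || !b)) && (!b && !d || !b)) && b   — double negation
= !c || !(!!d || !!(!d && d || d && (b || !b)) && !b) && b   — absorption
= !c || !(!!d || !!(!d && d || d) && !b) && b   — complement / identity
= !c || !(!!d || !!d && !b) && b   — complement / identity
= !c || !!!d && b   — absorption
= !c || !d && b   — double negation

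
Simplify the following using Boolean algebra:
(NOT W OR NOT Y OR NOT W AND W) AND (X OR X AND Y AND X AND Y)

(NOT W OR NOT Y OR NOT W AND W) AND (X OR X AND Y AND X AND Y)
= (NOT W OR NOT Y) AND (X OR X AND Y AND X AND Y)   (complement / identity)
= (NOT W OR NOT Y) AND (X OR X AND Y)   (idempotence)
= (NOT W OR NOT Y) AND X   (absorption)

(NOT W OR NOT Y) AND X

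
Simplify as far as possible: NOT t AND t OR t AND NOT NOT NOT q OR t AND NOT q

NOT t AND t OR t AND NOT NOT NOT q OR t AND NOT q
= NOT t AND t OR t AND NOT q OR t AND NOT q
= t AND NOT q OR t AND NOT q
= t AND NOT q

t AND NOT q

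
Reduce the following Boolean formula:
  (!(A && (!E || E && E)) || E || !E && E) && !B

(!(A && (!E || E && E)) || E || !E && E) && !B
= (!(A && (!E || E && E)) || E) && !B   — complement / identity
= (!(A && (!E || E)) || E) && !B   — idempotence
= (!A || E) && !B   — complement / identity

(!A || E) && !B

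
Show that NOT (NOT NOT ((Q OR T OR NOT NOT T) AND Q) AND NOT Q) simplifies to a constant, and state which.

NOT (NOT NOT ((Q OR T OR NOT NOT T) AND Q) AND NOT Q)
= NOT (NOT NOT ((Q OR T OR T) AND Q) AND NOT Q)   (double negation)
= NOT ((Q OR T OR T) AND Q) OR Q   (De Morgan)
= NOT ((Q OR T) AND Q) OR Q   (idempotence)
= NOT Q OR Q   (absorption)
= TRUE   (complement)

TRUE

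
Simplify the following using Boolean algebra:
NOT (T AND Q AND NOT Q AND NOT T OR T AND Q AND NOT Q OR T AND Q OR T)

NOT (T AND Q AND NOT Q AND NOT T OR T AND Q AND NOT Q OR T AND Q OR T)
= NOT (T AND Q AND NOT Q OR T AND Q OR T)
= NOT (T AND Q OR T)
= NOT T

NOT T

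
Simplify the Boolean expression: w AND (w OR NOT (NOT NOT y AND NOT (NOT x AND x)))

w AND (w OR NOT (NOT NOT y AND NOT (NOT x AND x)))
= w AND (w OR NOT y OR NOT x AND x)   [De Morgan]
= w AND (w OR NOT y)   [complement / identity]
= w   [absorption]

w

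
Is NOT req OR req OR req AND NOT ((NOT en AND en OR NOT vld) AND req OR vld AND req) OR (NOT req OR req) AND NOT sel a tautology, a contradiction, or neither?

tautology

NOT req OR req OR req AND NOT ((NOT en AND en OR NOT vld) AND req OR vld AND req) OR (NOT req OR req) AND NOT sel
= NOT req OR req OR req AND NOT (NOT vld AND req OR vld AND req) OR (NOT req OR req) AND NOT sel   — complement / identity
= NOT req OR req OR req AND NOT req OR (NOT req OR req) AND NOT sel   — distribution
= NOT req OR req OR (NOT req OR req) AND NOT sel   — complement / identity
= NOT req OR req   — absorption
= TRUE   — complement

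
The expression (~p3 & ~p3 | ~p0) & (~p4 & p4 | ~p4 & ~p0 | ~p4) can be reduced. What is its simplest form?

(~p3 | ~p0) & ~p4

(~p3 & ~p3 | ~p0) & (~p4 & p4 | ~p4 & ~p0 | ~p4)
= (~p3 & ~p3 | ~p0) & (~p4 & p4 | ~p4)   (absorption)
= (~p3 & ~p3 | ~p0) & ~p4   (complement / identity)
= (~p3 | ~p0) & ~p4   (idempotence)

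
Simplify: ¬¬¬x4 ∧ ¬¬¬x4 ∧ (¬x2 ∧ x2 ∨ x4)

¬¬¬x4 ∧ ¬¬¬x4 ∧ (¬x2 ∧ x2 ∨ x4)
= ¬¬¬x4 ∧ (¬x2 ∧ x2 ∨ x4)   — idempotence
= ¬x4 ∧ (¬x2 ∧ x2 ∨ x4)   — double negation
= ¬x4 ∧ x4   — complement / identity
= False   — complement

False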